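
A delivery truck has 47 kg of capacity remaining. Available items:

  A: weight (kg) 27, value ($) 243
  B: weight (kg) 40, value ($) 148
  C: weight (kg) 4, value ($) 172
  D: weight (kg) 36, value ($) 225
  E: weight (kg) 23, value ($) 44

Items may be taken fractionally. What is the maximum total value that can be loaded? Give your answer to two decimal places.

515.00

Sort by value per unit weight and fill in that order.
Order: C (172/4=43.00) > A (243/27=9.00) > D (225/36=6.25) > B (148/40=3.70) > E (44/23=1.91)
Fill: take C (4 @ 172) → take A (27 @ 243) → take 16/36 of D → 100.00; 47/47 used.
Total value = 515.00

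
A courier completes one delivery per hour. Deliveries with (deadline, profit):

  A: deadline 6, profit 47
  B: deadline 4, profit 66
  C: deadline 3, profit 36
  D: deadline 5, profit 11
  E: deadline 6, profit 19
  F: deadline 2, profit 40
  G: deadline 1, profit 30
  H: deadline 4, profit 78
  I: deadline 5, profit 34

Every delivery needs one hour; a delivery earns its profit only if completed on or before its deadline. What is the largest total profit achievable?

301

Take jobs in profit order; each goes to the latest open slot no later than its deadline.
Profit order: H=78 B=66 A=47 F=40 C=36 I=34 G=30 E=19 D=11
Assign: H→slot 4, B→slot 3, A→slot 6, F→slot 2, C→slot 1, I→slot 5, G skipped, E skipped, D skipped.
Slots: [1:C] [2:F] [3:B] [4:H] [5:I] [6:A]
Profit = 36 + 40 + 66 + 78 + 34 + 47 = 301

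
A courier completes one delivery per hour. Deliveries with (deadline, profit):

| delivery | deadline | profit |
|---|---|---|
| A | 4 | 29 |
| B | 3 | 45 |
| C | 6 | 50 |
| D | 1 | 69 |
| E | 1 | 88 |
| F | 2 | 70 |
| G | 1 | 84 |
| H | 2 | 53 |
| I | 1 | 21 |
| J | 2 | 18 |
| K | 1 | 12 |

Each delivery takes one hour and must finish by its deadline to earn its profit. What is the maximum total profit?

Take jobs in profit order; each goes to the latest open slot no later than its deadline.
By profit: E(d1,88), G(d1,84), F(d2,70), D(d1,69), H(d2,53), C(d6,50), B(d3,45), A(d4,29), I(d1,21), J(d2,18), K(d1,12)
E→slot 1; G skipped; F→slot 2; D skipped; H skipped; C→slot 6; B→slot 3; A→slot 4; I skipped; J skipped; K skipped.
Profit = 88 + 70 + 45 + 29 + 50 = 282

282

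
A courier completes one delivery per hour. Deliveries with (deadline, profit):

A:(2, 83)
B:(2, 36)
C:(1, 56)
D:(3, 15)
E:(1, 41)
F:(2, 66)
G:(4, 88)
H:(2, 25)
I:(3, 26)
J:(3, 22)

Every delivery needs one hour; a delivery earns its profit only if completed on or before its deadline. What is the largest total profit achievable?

By profit: G(d4,88), A(d2,83), F(d2,66), C(d1,56), E(d1,41), B(d2,36), I(d3,26), H(d2,25), J(d3,22), D(d3,15)
G→slot 4; A→slot 2; F→slot 1; C skipped; E skipped; B skipped; I→slot 3; H skipped; J skipped; D skipped.
Profit = 66 + 83 + 26 + 88 = 263

263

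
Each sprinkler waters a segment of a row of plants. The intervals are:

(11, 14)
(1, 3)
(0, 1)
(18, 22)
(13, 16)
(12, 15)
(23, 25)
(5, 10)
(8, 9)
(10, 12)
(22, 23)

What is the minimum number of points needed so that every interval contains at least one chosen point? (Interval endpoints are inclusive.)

6

Process intervals by earliest right end; each time one isn't hit yet, stab at its right endpoint.
By right end: [0,1]  [1,3]  [8,9]  [5,10]  [10,12]  [11,14]  [12,15]  [13,16]  [18,22]  [22,23]  [23,25]
[0,1] uncovered → point at 1; [8,9] uncovered → point at 9; [10,12] uncovered → point at 12; [13,16] uncovered → point at 16; [18,22] uncovered → point at 22; [23,25] uncovered → point at 25.
Points: 1, 9, 12, 16, 22, 25 (6 total).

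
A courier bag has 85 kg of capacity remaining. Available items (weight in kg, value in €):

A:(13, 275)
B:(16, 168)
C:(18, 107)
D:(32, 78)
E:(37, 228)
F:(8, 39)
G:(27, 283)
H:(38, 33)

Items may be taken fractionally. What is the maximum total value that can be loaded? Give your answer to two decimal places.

904.70

Ratios (sorted): A 21.15, B 10.50, G 10.48, E 6.16, C 5.94, F 4.88, D 2.44, H 0.87
take A (13 @ 275); take B (16 @ 168); take G (27 @ 283); take 29/37 of E → 178.70. Capacity used 85/85.
Total value = 904.70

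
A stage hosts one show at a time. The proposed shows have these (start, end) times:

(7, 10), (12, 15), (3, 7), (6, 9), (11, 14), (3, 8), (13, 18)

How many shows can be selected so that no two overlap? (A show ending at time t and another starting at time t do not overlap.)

Sorted by end: (3,7)  (3,8)  (6,9)  (7,10)  (11,14)  (12,15)  (13,18)
take (3,7); take (7,10); take (11,14).
Selected 3 shows.

3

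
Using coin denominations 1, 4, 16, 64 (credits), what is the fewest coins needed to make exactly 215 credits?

8

215 = 3×64 + 1×16 + 1×4 + 3×1
Total coins = 3 + 1 + 1 + 3 = 8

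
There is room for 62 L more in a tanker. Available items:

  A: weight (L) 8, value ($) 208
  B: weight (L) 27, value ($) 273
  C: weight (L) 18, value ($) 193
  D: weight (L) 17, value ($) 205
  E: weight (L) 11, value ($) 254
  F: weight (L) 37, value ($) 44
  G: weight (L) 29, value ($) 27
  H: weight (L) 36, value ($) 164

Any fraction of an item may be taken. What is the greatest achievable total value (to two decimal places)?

940.89

Sort by value per unit weight and fill in that order.
Ratios (sorted): A 26.00, E 23.09, D 12.06, C 10.72, B 10.11, H 4.56, F 1.19, G 0.93
take A (8 @ 208); take E (11 @ 254); take D (17 @ 205); take C (18 @ 193); take 8/27 of B → 80.89. Capacity used 62/62.
Total value = 940.89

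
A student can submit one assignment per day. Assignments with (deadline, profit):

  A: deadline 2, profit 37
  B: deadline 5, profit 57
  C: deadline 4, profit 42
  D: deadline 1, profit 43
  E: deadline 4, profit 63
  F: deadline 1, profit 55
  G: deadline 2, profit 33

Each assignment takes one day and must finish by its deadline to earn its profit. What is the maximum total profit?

254

Profit order: E=63 B=57 F=55 D=43 C=42 A=37 G=33
Assign: E→slot 4, B→slot 5, F→slot 1, D skipped, C→slot 3, A→slot 2, G skipped.
Slots: [1:F] [2:A] [3:C] [4:E] [5:B]
Profit = 55 + 37 + 42 + 63 + 57 = 254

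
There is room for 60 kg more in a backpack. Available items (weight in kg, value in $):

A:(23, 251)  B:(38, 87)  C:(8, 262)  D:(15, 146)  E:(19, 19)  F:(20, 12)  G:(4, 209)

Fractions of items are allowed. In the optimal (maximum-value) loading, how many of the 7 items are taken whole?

4

Greedy by value/weight ratio, highest first.
Order: G (209/4=52.25) > C (262/8=32.75) > A (251/23=10.91) > D (146/15=9.73) > B (87/38=2.29) > E (19/19=1.00) > F (12/20=0.60)
Fill: take G (4 @ 209) → take C (8 @ 262) → take A (23 @ 251) → take D (15 @ 146) → take 10/38 of B → 22.89; 60/60 used.
4 item(s) taken whole; one partial (take 10/38 of B).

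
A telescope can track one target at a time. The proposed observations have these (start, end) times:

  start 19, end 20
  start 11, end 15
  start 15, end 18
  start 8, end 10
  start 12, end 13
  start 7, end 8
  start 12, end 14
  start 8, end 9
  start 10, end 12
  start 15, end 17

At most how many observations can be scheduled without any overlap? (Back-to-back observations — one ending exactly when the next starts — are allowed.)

6

Order by finish time; keep every interval that doesn't clash with the previous kept one.
By end time: (7,8), (8,9), (8,10), (10,12), (12,13), (12,14), (11,15), (15,17), (15,18), (19,20).
Pick (7,8); next start ≥ 8 → (8,9); next start ≥ 9 → (10,12); next start ≥ 12 → (12,13); next start ≥ 13 → (15,17); next start ≥ 17 → (19,20).
Selected 6 observations.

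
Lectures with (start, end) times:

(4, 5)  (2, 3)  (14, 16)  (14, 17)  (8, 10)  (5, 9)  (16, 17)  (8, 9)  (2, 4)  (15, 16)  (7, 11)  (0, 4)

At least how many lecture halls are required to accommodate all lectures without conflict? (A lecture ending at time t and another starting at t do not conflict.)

Events (time:±→running): 0:+→1 2:+→2 2:+→3 3:-→2 4:-→1 4:-→0 4:+→1 5:-→0 5:+→1 7:+→2 8:+→3 8:+→4 … peak 4.

4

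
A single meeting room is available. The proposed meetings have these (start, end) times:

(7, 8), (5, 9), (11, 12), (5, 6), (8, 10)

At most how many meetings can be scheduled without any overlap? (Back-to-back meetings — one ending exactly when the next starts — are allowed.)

4

Order by finish time; keep every interval that doesn't clash with the previous kept one.
Sorted by end: (5,6)  (7,8)  (5,9)  (8,10)  (11,12)
take (5,6); take (7,8); skip (5,9); take (8,10); take (11,12).
Selected 4 meetings.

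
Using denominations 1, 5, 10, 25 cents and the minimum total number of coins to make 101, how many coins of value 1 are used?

1

101 − 4×25→1 − 1×1→0
Count of 1: 1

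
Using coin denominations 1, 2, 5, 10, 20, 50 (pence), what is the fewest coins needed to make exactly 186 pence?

7

186 − 3×50→36 − 1×20→16 − 1×10→6 − 1×5→1 − 1×1→0
Total coins = 3 + 1 + 1 + 1 + 1 = 7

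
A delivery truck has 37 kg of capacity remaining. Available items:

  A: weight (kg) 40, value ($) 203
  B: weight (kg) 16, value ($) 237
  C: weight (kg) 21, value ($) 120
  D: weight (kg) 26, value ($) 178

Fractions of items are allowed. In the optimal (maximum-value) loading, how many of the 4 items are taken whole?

1

Sort by value per unit weight and fill in that order.
Order: B (237/16=14.81) > D (178/26=6.85) > C (120/21=5.71) > A (203/40=5.08)
Fill: take B (16 @ 237) → take 21/26 of D → 143.77; 37/37 used.
1 item(s) taken whole; one partial (take 21/26 of D).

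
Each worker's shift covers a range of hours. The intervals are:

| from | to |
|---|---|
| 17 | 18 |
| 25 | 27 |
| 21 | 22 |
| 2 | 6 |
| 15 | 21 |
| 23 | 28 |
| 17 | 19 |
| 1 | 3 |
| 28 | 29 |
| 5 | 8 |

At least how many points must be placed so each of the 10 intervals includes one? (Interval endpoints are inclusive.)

By right end: [1,3]  [2,6]  [5,8]  [17,18]  [17,19]  [15,21]  [21,22]  [25,27]  [23,28]  [28,29]
[1,3] uncovered → point at 3; [5,8] uncovered → point at 8; [17,18] uncovered → point at 18; [21,22] uncovered → point at 22; [25,27] uncovered → point at 27; [28,29] uncovered → point at 29.
Points: 3, 8, 18, 22, 27, 29 (6 total).

6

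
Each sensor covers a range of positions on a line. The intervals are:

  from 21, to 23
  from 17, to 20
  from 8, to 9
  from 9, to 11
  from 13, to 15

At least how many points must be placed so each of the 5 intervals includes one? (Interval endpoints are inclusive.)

4

Process intervals by earliest right end; each time one isn't hit yet, stab at its right endpoint.
Sorted: [8,9] [9,11] [13,15] [17,20] [21,23]
{[8,9],[9,11]} hit by 9; {[13,15]} hit by 15; {[17,20]} hit by 20; {[21,23]} hit by 23.
Points: 9, 15, 20, 23 (4 total).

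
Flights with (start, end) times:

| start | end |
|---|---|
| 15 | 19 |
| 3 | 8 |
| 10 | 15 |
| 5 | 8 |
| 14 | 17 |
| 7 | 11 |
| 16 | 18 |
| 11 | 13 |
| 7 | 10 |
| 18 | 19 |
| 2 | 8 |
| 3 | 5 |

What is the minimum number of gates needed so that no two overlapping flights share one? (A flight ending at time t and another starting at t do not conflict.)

starts: [2, 3, 3, 5, 7, 7, 10, 11, 14, 15, 16, 18]
ends:   [5, 8, 8, 8, 10, 11, 13, 15, 17, 18, 19, 19]
s2→1 s3→2 s3→3 e5→2 s5→3 s7→4 s7→5  — peak 5.

5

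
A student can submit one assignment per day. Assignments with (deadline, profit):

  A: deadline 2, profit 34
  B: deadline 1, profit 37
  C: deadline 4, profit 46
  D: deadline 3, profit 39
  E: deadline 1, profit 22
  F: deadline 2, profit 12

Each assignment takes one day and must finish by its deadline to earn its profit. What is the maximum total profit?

Take jobs in profit order; each goes to the latest open slot no later than its deadline.
Profit order: C=46 D=39 B=37 A=34 E=22 F=12
Assign: C→slot 4, D→slot 3, B→slot 1, A→slot 2, E skipped, F skipped.
Slots: [1:B] [2:A] [3:D] [4:C]
Profit = 37 + 34 + 39 + 46 = 156

156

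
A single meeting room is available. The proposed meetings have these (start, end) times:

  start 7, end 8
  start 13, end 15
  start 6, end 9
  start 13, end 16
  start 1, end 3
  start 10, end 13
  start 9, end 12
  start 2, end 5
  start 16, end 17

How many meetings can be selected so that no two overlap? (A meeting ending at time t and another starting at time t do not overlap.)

Sorted by end: (1,3)  (2,5)  (7,8)  (6,9)  (9,12)  (10,13)  (13,15)  (13,16)  (16,17)
take (1,3); skip (2,5); take (7,8); take (9,12); skip (10,13); take (13,15); take (16,17).
Selected 5 meetings.

5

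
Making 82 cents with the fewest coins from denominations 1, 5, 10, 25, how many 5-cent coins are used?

1

82 = 3×25 + 1×5 + 2×1
Count of 5: 1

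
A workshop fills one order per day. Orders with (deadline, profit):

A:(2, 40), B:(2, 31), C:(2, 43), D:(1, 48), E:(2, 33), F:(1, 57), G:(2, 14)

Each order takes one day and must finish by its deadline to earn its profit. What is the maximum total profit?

Profit order: F=57 D=48 C=43 A=40 E=33 B=31 G=14
Assign: F→slot 1, D skipped, C→slot 2, A skipped, E skipped, B skipped, G skipped.
Slots: [1:F] [2:C]
Profit = 57 + 43 = 100

100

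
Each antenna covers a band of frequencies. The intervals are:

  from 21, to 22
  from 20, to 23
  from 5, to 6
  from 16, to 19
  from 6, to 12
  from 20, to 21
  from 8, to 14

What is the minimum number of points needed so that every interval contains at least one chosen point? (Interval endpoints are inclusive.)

Process intervals by earliest right end; each time one isn't hit yet, stab at its right endpoint.
Sorted: [5,6] [6,12] [8,14] [16,19] [20,21] [21,22] [20,23]
{[5,6],[6,12]} hit by 6; {[8,14]} hit by 14; {[16,19]} hit by 19; {[20,21],[21,22],[20,23]} hit by 21.
Points: 6, 14, 19, 21 (4 total).

4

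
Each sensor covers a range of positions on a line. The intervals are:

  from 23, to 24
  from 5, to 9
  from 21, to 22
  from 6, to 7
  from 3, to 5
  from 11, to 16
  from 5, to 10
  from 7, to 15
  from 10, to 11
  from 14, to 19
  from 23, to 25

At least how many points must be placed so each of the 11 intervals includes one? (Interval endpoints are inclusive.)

6

Sorted: [3,5] [6,7] [5,9] [5,10] [10,11] [7,15] [11,16] [14,19] [21,22] [23,24] [23,25]
{[3,5]} hit by 5; {[6,7],[5,9],[5,10]} hit by 7; {[10,11],[7,15],[11,16]} hit by 11; {[14,19]} hit by 19; {[21,22]} hit by 22; {[23,24],[23,25]} hit by 24.
Points: 5, 7, 11, 19, 22, 24 (6 total).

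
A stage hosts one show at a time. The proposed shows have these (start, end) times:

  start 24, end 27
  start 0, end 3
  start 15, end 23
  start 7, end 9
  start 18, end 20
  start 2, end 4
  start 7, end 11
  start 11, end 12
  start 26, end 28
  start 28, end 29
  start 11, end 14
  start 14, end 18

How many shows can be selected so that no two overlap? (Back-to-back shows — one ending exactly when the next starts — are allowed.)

Order by finish time; keep every interval that doesn't clash with the previous kept one.
By end time: (0,3), (2,4), (7,9), (7,11), (11,12), (11,14), (14,18), (18,20), (15,23), (24,27), (26,28), (28,29).
Pick (0,3); next start ≥ 3 → (7,9); next start ≥ 9 → (11,12); next start ≥ 12 → (14,18); next start ≥ 18 → (18,20); next start ≥ 20 → (24,27); next start ≥ 27 → (28,29).
Selected 7 shows.

7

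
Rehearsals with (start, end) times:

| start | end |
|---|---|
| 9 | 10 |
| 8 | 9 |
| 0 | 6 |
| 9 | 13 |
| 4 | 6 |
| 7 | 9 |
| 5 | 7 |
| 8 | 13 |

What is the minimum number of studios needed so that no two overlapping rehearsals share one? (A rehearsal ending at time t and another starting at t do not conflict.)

3

The answer is the maximum number of intervals overlapping at any instant.
Events (time:±→running): 0:+→1 4:+→2 5:+→3 … peak 3.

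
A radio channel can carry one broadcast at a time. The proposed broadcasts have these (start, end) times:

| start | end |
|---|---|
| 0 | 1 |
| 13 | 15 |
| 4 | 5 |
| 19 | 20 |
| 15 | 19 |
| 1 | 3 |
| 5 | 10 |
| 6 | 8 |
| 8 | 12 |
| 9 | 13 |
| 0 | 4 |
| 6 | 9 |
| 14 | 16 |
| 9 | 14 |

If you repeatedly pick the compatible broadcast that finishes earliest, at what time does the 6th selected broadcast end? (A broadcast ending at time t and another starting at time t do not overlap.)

15

Sorted by end: (0,1)  (1,3)  (0,4)  (4,5)  (6,8)  (6,9)  (5,10)  (8,12)  (9,13)  (9,14)  (13,15)  (14,16)  (15,19)  (19,20)
take (0,1); take (1,3); take (4,5); take (6,8); take (8,12); take (13,15); take (15,19); take (19,20).
Selected: (0,1) (1,3) (4,5) (6,8) (8,12) (13,15) (15,19) (19,20)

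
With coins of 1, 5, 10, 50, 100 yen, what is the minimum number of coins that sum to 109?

6

Use the largest denomination that fits, subtract, and repeat.
109 − 1×100→9 − 1×5→4 − 4×1→0
Total coins = 1 + 1 + 4 = 6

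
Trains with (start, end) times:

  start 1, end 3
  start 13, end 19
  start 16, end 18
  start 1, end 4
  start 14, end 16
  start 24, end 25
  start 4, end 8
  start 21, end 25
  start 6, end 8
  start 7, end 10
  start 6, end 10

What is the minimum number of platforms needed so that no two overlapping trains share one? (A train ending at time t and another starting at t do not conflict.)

Count concurrent intervals with a sweep; the peak is the room count.
Events (time:±→running): 1:+→1 1:+→2 3:-→1 4:-→0 4:+→1 6:+→2 6:+→3 7:+→4 … peak 4.

4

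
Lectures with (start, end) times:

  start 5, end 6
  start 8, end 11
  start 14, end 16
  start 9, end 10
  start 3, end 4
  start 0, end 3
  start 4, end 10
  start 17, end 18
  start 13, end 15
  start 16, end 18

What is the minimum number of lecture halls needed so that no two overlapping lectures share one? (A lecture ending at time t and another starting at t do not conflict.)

3

The answer is the maximum number of intervals overlapping at any instant.
Events (time:±→running): 0:+→1 3:-→0 3:+→1 4:-→0 4:+→1 5:+→2 6:-→1 8:+→2 9:+→3 … peak 3.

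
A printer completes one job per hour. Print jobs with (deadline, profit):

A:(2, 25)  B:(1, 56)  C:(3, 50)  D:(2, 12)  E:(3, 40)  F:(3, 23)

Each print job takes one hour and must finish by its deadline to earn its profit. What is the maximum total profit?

Sort by profit descending; place each in the latest free slot ≤ its deadline.
By profit: B(d1,56), C(d3,50), E(d3,40), A(d2,25), F(d3,23), D(d2,12)
B→slot 1; C→slot 3; E→slot 2; A skipped; F skipped; D skipped.
Profit = 56 + 40 + 50 = 146

146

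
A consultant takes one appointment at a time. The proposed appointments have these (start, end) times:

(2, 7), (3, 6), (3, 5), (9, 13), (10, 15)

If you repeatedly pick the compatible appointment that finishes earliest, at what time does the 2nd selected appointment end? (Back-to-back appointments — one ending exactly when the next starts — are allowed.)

Sorted by end: (3,5)  (3,6)  (2,7)  (9,13)  (10,15)
take (3,5); skip (3,6); take (9,13); skip (10,15).
Selected: (3,5) (9,13)

13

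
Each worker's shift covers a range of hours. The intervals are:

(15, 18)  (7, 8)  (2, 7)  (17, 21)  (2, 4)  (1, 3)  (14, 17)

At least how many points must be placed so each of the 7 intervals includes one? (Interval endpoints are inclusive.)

Process intervals by earliest right end; each time one isn't hit yet, stab at its right endpoint.
Sorted: [1,3] [2,4] [2,7] [7,8] [14,17] [15,18] [17,21]
{[1,3],[2,4],[2,7]} hit by 3; {[7,8]} hit by 8; {[14,17],[15,18],[17,21]} hit by 17.
Points: 3, 8, 17 (3 total).

3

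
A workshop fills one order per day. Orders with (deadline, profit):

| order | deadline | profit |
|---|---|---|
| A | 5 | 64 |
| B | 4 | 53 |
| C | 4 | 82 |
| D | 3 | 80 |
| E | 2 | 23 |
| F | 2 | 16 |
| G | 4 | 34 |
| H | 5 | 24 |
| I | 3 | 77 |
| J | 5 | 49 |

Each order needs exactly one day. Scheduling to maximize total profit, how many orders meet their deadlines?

Take jobs in profit order; each goes to the latest open slot no later than its deadline.
Profit order: C=82 D=80 I=77 A=64 B=53 J=49 G=34 H=24 E=23 F=16
Assign: C→slot 4, D→slot 3, I→slot 2, A→slot 5, B→slot 1, J skipped, G skipped, H skipped, E skipped, F skipped.
Slots: [1:B] [2:I] [3:D] [4:C] [5:A]
5 of 10 scheduled.

5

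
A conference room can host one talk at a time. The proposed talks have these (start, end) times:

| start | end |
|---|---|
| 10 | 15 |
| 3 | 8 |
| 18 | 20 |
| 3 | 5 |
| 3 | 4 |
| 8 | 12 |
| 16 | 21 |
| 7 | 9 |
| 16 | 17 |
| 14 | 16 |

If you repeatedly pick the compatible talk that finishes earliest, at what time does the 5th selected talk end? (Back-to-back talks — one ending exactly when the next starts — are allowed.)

20

Sort by end time and greedily take each interval whose start is ≥ the last chosen end.
Sorted by end: (3,4)  (3,5)  (3,8)  (7,9)  (8,12)  (10,15)  (14,16)  (16,17)  (18,20)  (16,21)
take (3,4); take (7,9); take (10,15); take (16,17); take (18,20); skip (16,21).
Selected: (3,4) (7,9) (10,15) (16,17) (18,20)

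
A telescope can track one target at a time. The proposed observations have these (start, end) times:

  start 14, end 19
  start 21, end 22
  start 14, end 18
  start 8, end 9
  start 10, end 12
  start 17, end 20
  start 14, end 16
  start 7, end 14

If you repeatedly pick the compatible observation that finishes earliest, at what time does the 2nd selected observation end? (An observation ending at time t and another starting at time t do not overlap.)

Sort by end time and greedily take each interval whose start is ≥ the last chosen end.
By end time: (8,9), (10,12), (7,14), (14,16), (14,18), (14,19), (17,20), (21,22).
Pick (8,9); next start ≥ 9 → (10,12); next start ≥ 12 → (14,16); next start ≥ 16 → (17,20); next start ≥ 20 → (21,22).
Selected: (8,9) (10,12) (14,16) (17,20) (21,22)

12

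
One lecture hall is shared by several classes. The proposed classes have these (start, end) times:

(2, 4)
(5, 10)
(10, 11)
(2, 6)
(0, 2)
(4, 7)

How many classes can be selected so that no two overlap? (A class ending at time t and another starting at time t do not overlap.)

4

Sorted by end: (0,2)  (2,4)  (2,6)  (4,7)  (5,10)  (10,11)
take (0,2); take (2,4); take (4,7); skip (5,10); take (10,11).
Selected 4 classes.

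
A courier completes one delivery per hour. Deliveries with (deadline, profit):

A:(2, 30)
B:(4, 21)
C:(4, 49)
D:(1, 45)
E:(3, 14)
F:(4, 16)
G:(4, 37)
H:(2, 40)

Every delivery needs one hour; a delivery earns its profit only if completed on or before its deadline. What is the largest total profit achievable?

171

Sort by profit descending; place each in the latest free slot ≤ its deadline.
Profit order: C=49 D=45 H=40 G=37 A=30 B=21 F=16 E=14
Assign: C→slot 4, D→slot 1, H→slot 2, G→slot 3, A skipped, B skipped, F skipped, E skipped.
Slots: [1:D] [2:H] [3:G] [4:C]
Profit = 45 + 40 + 37 + 49 = 171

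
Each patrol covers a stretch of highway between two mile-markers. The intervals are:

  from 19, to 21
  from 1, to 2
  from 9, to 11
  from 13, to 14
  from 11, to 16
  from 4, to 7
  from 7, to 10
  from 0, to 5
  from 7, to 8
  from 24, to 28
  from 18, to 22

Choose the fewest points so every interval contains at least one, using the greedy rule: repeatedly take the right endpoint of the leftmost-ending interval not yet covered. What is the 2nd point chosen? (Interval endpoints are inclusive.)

By right end: [1,2]  [0,5]  [4,7]  [7,8]  [7,10]  [9,11]  [13,14]  [11,16]  [19,21]  [18,22]  [24,28]
[1,2] uncovered → point at 2; [4,7] uncovered → point at 7; [9,11] uncovered → point at 11; [13,14] uncovered → point at 14; [19,21] uncovered → point at 21; [24,28] uncovered → point at 28.
Points: 2, 7, 11, 14, 21, 28 (6 total).

7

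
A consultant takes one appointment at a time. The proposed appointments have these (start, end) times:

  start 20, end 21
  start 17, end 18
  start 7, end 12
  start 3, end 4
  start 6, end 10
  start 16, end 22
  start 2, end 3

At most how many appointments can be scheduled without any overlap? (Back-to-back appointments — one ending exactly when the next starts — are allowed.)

5

Sort by end time and greedily take each interval whose start is ≥ the last chosen end.
By end time: (2,3), (3,4), (6,10), (7,12), (17,18), (20,21), (16,22).
Pick (2,3); next start ≥ 3 → (3,4); next start ≥ 4 → (6,10); next start ≥ 10 → (17,18); next start ≥ 18 → (20,21).
Selected 5 appointments.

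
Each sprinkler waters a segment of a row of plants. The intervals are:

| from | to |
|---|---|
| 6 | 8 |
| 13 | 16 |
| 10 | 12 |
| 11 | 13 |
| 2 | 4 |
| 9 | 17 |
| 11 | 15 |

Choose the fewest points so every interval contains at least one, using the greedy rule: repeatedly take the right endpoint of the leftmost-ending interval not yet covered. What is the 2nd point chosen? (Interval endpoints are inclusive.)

8

By right end: [2,4]  [6,8]  [10,12]  [11,13]  [11,15]  [13,16]  [9,17]
[2,4] uncovered → point at 4; [6,8] uncovered → point at 8; [10,12] uncovered → point at 12; [13,16] uncovered → point at 16.
Points: 4, 8, 12, 16 (4 total).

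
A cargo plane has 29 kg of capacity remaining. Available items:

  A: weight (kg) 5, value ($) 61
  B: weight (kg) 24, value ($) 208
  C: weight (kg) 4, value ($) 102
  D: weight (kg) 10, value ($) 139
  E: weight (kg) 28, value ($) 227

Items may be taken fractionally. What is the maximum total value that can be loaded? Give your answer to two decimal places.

Sort by value per unit weight and fill in that order.
Order: C (102/4=25.50) > D (139/10=13.90) > A (61/5=12.20) > B (208/24=8.67) > E (227/28=8.11)
Fill: take C (4 @ 102) → take D (10 @ 139) → take A (5 @ 61) → take 10/24 of B → 86.67; 29/29 used.
Total value = 388.67

388.67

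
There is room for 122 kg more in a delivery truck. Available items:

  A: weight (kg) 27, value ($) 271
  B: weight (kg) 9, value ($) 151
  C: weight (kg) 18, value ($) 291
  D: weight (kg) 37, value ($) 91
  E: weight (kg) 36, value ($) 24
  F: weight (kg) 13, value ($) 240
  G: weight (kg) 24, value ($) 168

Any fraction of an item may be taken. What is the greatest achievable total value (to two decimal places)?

1197.24

Greedy by value/weight ratio, highest first.
Ratios (sorted): F 18.46, B 16.78, C 16.17, A 10.04, G 7.00, D 2.46, E 0.67
take F (13 @ 240); take B (9 @ 151); take C (18 @ 291); take A (27 @ 271); take G (24 @ 168); take 31/37 of D → 76.24. Capacity used 122/122.
Total value = 1197.24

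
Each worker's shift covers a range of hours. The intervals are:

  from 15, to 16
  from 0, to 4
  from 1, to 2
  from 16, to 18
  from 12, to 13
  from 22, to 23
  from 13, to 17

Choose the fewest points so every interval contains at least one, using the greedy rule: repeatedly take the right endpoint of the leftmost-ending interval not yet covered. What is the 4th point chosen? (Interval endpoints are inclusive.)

Process intervals by earliest right end; each time one isn't hit yet, stab at its right endpoint.
By right end: [1,2]  [0,4]  [12,13]  [15,16]  [13,17]  [16,18]  [22,23]
[1,2] uncovered → point at 2; [12,13] uncovered → point at 13; [15,16] uncovered → point at 16; [22,23] uncovered → point at 23.
Points: 2, 13, 16, 23 (4 total).

23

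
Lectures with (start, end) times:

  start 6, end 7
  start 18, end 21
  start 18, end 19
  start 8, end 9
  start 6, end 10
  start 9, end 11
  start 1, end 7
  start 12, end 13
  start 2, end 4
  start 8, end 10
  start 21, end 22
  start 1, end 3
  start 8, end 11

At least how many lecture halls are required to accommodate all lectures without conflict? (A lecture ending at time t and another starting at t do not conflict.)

starts: [1, 1, 2, 6, 6, 8, 8, 8, 9, 12, 18, 18, 21]
ends:   [3, 4, 7, 7, 9, 10, 10, 11, 11, 13, 19, 21, 22]
s1→1 s1→2 s2→3 e3→2 e4→1 s6→2 s6→3 e7→2 e7→1 s8→2 s8→3 s8→4  — peak 4.

4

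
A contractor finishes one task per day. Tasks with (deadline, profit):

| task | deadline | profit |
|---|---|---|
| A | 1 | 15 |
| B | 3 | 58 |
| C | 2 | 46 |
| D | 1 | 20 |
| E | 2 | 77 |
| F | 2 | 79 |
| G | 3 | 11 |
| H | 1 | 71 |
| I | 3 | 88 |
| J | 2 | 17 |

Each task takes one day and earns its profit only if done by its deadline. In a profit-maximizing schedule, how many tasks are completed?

3

Sort by profit descending; place each in the latest free slot ≤ its deadline.
Profit order: I=88 F=79 E=77 H=71 B=58 C=46 D=20 J=17 A=15 G=11
Assign: I→slot 3, F→slot 2, E→slot 1, H skipped, B skipped, C skipped, D skipped, J skipped, A skipped, G skipped.
Slots: [1:E] [2:F] [3:I]
3 of 10 scheduled.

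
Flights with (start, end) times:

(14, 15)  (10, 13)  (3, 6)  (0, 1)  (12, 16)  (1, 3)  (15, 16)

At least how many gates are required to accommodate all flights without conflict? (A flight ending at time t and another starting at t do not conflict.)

Events (time:±→running): 0:+→1 1:-→0 1:+→1 3:-→0 3:+→1 6:-→0 10:+→1 12:+→2 … peak 2.

2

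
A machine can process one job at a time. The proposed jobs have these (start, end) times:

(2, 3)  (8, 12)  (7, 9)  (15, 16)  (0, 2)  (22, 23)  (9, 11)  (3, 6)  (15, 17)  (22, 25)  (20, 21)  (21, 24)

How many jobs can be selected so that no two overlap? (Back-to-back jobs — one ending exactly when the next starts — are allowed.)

By end time: (0,2), (2,3), (3,6), (7,9), (9,11), (8,12), (15,16), (15,17), (20,21), (22,23), (21,24), (22,25).
Pick (0,2); next start ≥ 2 → (2,3); next start ≥ 3 → (3,6); next start ≥ 6 → (7,9); next start ≥ 9 → (9,11); next start ≥ 11 → (15,16); next start ≥ 16 → (20,21); next start ≥ 21 → (22,23).
Selected 8 jobs.

8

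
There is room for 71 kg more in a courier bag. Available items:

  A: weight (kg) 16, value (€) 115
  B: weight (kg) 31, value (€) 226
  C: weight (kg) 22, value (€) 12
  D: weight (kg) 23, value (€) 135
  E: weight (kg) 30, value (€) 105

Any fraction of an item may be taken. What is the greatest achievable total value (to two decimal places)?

Greedy by value/weight ratio, highest first.
Ratios (sorted): B 7.29, A 7.19, D 5.87, E 3.50, C 0.55
take B (31 @ 226); take A (16 @ 115); take D (23 @ 135); take 1/30 of E → 3.50. Capacity used 71/71.
Total value = 479.50

479.50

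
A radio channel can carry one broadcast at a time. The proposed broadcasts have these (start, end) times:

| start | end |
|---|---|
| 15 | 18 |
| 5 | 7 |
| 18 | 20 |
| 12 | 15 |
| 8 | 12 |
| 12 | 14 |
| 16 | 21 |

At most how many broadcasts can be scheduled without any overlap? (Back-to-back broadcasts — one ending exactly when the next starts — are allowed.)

5

Greedy by earliest finish: after sorting by end time, pick each interval compatible with the last pick.
Sorted by end: (5,7)  (8,12)  (12,14)  (12,15)  (15,18)  (18,20)  (16,21)
take (5,7); take (8,12); take (12,14); skip (12,15); take (15,18); take (18,20).
Selected 5 broadcasts.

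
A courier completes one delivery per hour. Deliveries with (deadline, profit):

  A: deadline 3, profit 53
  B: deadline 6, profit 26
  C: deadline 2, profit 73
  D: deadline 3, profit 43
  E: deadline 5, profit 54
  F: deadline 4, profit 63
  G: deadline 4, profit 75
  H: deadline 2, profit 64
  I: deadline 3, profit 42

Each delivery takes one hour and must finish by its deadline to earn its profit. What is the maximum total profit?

By profit: G(d4,75), C(d2,73), H(d2,64), F(d4,63), E(d5,54), A(d3,53), D(d3,43), I(d3,42), B(d6,26)
G→slot 4; C→slot 2; H→slot 1; F→slot 3; E→slot 5; A skipped; D skipped; I skipped; B→slot 6.
Profit = 64 + 73 + 63 + 75 + 54 + 26 = 355

355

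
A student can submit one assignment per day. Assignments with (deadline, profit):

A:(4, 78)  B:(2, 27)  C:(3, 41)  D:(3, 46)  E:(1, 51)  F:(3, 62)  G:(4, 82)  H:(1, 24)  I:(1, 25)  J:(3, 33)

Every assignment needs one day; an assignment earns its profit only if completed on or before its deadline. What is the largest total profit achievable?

Profit order: G=82 A=78 F=62 E=51 D=46 C=41 J=33 B=27 I=25 H=24
Assign: G→slot 4, A→slot 3, F→slot 2, E→slot 1, D skipped, C skipped, J skipped, B skipped, I skipped, H skipped.
Slots: [1:E] [2:F] [3:A] [4:G]
Profit = 51 + 62 + 78 + 82 = 273

273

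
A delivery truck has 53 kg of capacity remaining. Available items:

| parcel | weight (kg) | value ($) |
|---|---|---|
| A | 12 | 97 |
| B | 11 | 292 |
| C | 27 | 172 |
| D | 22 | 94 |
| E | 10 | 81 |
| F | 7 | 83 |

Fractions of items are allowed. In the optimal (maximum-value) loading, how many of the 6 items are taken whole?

Ratios (sorted): B 26.55, F 11.86, E 8.10, A 8.08, C 6.37, D 4.27
take B (11 @ 292); take F (7 @ 83); take E (10 @ 81); take A (12 @ 97); take 13/27 of C → 82.81. Capacity used 53/53.
4 item(s) taken whole; one partial (take 13/27 of C).

4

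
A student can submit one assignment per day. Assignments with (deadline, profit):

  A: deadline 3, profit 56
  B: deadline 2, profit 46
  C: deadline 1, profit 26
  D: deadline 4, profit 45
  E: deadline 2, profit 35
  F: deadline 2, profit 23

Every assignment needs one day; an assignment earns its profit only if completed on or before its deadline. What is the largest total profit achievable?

Sort by profit descending; place each in the latest free slot ≤ its deadline.
Profit order: A=56 B=46 D=45 E=35 C=26 F=23
Assign: A→slot 3, B→slot 2, D→slot 4, E→slot 1, C skipped, F skipped.
Slots: [1:E] [2:B] [3:A] [4:D]
Profit = 35 + 46 + 56 + 45 = 182

182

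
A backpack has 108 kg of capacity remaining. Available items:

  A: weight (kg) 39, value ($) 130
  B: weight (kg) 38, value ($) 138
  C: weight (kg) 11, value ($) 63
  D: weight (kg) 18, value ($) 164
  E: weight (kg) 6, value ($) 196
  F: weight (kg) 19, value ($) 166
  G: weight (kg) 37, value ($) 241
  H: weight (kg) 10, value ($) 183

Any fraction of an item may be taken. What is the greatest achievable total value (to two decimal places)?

Ratios (sorted): E 32.67, H 18.30, D 9.11, F 8.74, G 6.51, C 5.73, B 3.63, A 3.33
take E (6 @ 196); take H (10 @ 183); take D (18 @ 164); take F (19 @ 166); take G (37 @ 241); take C (11 @ 63); take 7/38 of B → 25.42. Capacity used 108/108.
Total value = 1038.42

1038.42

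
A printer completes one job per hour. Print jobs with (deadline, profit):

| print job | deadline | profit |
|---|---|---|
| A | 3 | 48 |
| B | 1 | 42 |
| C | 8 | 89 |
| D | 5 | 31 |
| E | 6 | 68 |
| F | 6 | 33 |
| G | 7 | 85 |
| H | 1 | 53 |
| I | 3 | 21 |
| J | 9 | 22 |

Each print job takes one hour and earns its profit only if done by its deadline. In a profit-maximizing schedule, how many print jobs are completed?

Take jobs in profit order; each goes to the latest open slot no later than its deadline.
Profit order: C=89 G=85 E=68 H=53 A=48 B=42 F=33 D=31 J=22 I=21
Assign: C→slot 8, G→slot 7, E→slot 6, H→slot 1, A→slot 3, B skipped, F→slot 5, D→slot 4, J→slot 9, I→slot 2.
Slots: [1:H] [2:I] [3:A] [4:D] [5:F] [6:E] [7:G] [8:C] [9:J]
9 of 10 scheduled.

9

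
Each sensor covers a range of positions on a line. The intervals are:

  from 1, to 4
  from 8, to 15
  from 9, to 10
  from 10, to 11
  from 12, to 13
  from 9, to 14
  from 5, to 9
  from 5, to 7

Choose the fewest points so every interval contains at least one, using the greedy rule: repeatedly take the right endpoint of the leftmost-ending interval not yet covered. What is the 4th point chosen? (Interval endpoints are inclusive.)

Sorted: [1,4] [5,7] [5,9] [9,10] [10,11] [12,13] [9,14] [8,15]
{[1,4]} hit by 4; {[5,7],[5,9]} hit by 7; {[9,10],[10,11]} hit by 10; {[12,13],[9,14],[8,15]} hit by 13.
Points: 4, 7, 10, 13 (4 total).

13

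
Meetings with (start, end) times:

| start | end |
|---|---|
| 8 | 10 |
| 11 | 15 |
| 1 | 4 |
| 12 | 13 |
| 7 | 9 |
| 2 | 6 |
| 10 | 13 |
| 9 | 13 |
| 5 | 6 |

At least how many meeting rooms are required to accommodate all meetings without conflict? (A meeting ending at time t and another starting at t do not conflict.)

4

The answer is the maximum number of intervals overlapping at any instant.
Events (time:±→running): 1:+→1 2:+→2 4:-→1 5:+→2 6:-→1 6:-→0 7:+→1 8:+→2 9:-→1 9:+→2 10:-→1 10:+→2 11:+→3 12:+→4 … peak 4.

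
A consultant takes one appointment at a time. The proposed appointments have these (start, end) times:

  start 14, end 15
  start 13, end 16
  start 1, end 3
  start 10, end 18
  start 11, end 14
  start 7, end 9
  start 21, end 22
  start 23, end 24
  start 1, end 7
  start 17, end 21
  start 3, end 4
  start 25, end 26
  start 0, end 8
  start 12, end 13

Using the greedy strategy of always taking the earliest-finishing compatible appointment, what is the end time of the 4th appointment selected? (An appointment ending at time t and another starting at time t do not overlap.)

Order by finish time; keep every interval that doesn't clash with the previous kept one.
Sorted by end: (1,3)  (3,4)  (1,7)  (0,8)  (7,9)  (12,13)  (11,14)  (14,15)  (13,16)  (10,18)  (17,21)  (21,22)  (23,24)  (25,26)
take (1,3); take (3,4); take (7,9); take (12,13); take (14,15); take (17,21); take (21,22); take (23,24); take (25,26).
Selected: (1,3) (3,4) (7,9) (12,13) (14,15) (17,21) (21,22) (23,24) (25,26)

13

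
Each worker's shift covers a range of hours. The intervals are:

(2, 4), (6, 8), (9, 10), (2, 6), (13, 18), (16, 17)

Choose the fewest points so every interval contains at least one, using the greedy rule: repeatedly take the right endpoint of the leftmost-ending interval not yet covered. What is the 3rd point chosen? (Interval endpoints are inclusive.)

By right end: [2,4]  [2,6]  [6,8]  [9,10]  [16,17]  [13,18]
[2,4] uncovered → point at 4; [6,8] uncovered → point at 8; [9,10] uncovered → point at 10; [16,17] uncovered → point at 17.
Points: 4, 8, 10, 17 (4 total).

10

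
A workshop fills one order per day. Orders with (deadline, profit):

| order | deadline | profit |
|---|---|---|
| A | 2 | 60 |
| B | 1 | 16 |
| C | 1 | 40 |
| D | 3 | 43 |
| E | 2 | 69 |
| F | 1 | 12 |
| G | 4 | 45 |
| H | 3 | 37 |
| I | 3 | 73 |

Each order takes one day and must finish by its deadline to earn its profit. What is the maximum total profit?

247

Sort by profit descending; place each in the latest free slot ≤ its deadline.
By profit: I(d3,73), E(d2,69), A(d2,60), G(d4,45), D(d3,43), C(d1,40), H(d3,37), B(d1,16), F(d1,12)
I→slot 3; E→slot 2; A→slot 1; G→slot 4; D skipped; C skipped; H skipped; B skipped; F skipped.
Profit = 60 + 69 + 73 + 45 = 247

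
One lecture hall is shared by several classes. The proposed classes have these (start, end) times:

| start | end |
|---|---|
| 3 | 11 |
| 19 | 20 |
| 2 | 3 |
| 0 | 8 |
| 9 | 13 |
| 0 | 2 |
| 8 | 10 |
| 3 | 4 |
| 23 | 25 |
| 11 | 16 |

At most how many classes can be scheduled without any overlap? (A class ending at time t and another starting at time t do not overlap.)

Sorted by end: (0,2)  (2,3)  (3,4)  (0,8)  (8,10)  (3,11)  (9,13)  (11,16)  (19,20)  (23,25)
take (0,2); take (2,3); take (3,4); take (8,10); skip (9,13); take (11,16); take (19,20); take (23,25).
Selected 7 classes.

7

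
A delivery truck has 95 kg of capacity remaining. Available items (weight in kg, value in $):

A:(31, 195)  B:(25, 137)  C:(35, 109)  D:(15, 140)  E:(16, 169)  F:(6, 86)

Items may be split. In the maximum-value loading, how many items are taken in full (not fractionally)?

Ratios (sorted): F 14.33, E 10.56, D 9.33, A 6.29, B 5.48, C 3.11
take F (6 @ 86); take E (16 @ 169); take D (15 @ 140); take A (31 @ 195); take B (25 @ 137); take 2/35 of C → 6.23. Capacity used 95/95.
5 item(s) taken whole; one partial (take 2/35 of C).

5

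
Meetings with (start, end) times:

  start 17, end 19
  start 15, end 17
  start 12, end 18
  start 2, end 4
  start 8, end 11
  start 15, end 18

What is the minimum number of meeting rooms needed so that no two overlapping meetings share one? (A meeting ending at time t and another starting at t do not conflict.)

Count concurrent intervals with a sweep; the peak is the room count.
Events (time:±→running): 2:+→1 4:-→0 8:+→1 11:-→0 12:+→1 15:+→2 15:+→3 … peak 3.

3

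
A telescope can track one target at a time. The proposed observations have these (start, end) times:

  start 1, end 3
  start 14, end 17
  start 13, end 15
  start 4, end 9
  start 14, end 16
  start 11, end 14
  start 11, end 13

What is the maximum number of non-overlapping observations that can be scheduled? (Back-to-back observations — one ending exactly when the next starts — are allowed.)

Greedy by earliest finish: after sorting by end time, pick each interval compatible with the last pick.
Sorted by end: (1,3)  (4,9)  (11,13)  (11,14)  (13,15)  (14,16)  (14,17)
take (1,3); take (4,9); take (11,13); skip (11,14); take (13,15).
Selected 4 observations.

4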